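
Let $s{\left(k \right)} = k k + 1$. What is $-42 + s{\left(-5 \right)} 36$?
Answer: $894$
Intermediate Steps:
$s{\left(k \right)} = 1 + k^{2}$ ($s{\left(k \right)} = k^{2} + 1 = 1 + k^{2}$)
$-42 + s{\left(-5 \right)} 36 = -42 + \left(1 + \left(-5\right)^{2}\right) 36 = -42 + \left(1 + 25\right) 36 = -42 + 26 \cdot 36 = -42 + 936 = 894$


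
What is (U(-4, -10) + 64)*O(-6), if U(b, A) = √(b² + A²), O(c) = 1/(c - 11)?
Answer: -64/17 - 2*√29/17 ≈ -4.3983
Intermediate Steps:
O(c) = 1/(-11 + c)
U(b, A) = √(A² + b²)
(U(-4, -10) + 64)*O(-6) = (√((-10)² + (-4)²) + 64)/(-11 - 6) = (√(100 + 16) + 64)/(-17) = (√116 + 64)*(-1/17) = (2*√29 + 64)*(-1/17) = (64 + 2*√29)*(-1/17) = -64/17 - 2*√29/17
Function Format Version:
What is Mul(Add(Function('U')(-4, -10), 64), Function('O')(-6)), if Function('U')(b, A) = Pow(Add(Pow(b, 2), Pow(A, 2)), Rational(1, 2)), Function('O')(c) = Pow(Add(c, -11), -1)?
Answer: Add(Rational(-64, 17), Mul(Rational(-2, 17), Pow(29, Rational(1, 2)))) ≈ -4.3983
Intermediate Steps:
Function('O')(c) = Pow(Add(-11, c), -1)
Function('U')(b, A) = Pow(Add(Pow(A, 2), Pow(b, 2)), Rational(1, 2))
Mul(Add(Function('U')(-4, -10), 64), Function('O')(-6)) = Mul(Add(Pow(Add(Pow(-10, 2), Pow(-4, 2)), Rational(1, 2)), 64), Pow(Add(-11, -6), -1)) = Mul(Add(Pow(Add(100, 16), Rational(1, 2)), 64), Pow(-17, -1)) = Mul(Add(Pow(116, Rational(1, 2)), 64), Rational(-1, 17)) = Mul(Add(Mul(2, Pow(29, Rational(1, 2))), 64), Rational(-1, 17)) = Mul(Add(64, Mul(2, Pow(29, Rational(1, 2)))), Rational(-1, 17)) = Add(Rational(-64, 17), Mul(Rational(-2, 17), Pow(29, Rational(1, 2))))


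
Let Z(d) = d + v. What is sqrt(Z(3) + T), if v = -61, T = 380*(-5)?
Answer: I*sqrt(1958) ≈ 44.249*I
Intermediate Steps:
T = -1900
Z(d) = -61 + d (Z(d) = d - 61 = -61 + d)
sqrt(Z(3) + T) = sqrt((-61 + 3) - 1900) = sqrt(-58 - 1900) = sqrt(-1958) = I*sqrt(1958)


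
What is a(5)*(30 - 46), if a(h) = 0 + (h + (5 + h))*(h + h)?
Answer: -2400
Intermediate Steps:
a(h) = 2*h*(5 + 2*h) (a(h) = 0 + (5 + 2*h)*(2*h) = 0 + 2*h*(5 + 2*h) = 2*h*(5 + 2*h))
a(5)*(30 - 46) = (2*5*(5 + 2*5))*(30 - 46) = (2*5*(5 + 10))*(-16) = (2*5*15)*(-16) = 150*(-16) = -2400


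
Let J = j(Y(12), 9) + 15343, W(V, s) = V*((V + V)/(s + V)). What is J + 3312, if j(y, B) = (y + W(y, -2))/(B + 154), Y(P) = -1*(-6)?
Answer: 3040789/163 ≈ 18655.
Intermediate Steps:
Y(P) = 6
W(V, s) = 2*V²/(V + s) (W(V, s) = V*((2*V)/(V + s)) = V*(2*V/(V + s)) = 2*V²/(V + s))
j(y, B) = (y + 2*y²/(-2 + y))/(154 + B) (j(y, B) = (y + 2*y²/(y - 2))/(B + 154) = (y + 2*y²/(-2 + y))/(154 + B))
J = 2500933/163 (J = 6*(-2 + 3*6)/((-2 + 6)*(154 + 9)) + 15343 = 6*(-2 + 18)/(4*163) + 15343 = 6*(¼)*(1/163)*16 + 15343 = 24/163 + 15343 = 2500933/163 ≈ 15343.)
J + 3312 = 2500933/163 + 3312 = 3040789/163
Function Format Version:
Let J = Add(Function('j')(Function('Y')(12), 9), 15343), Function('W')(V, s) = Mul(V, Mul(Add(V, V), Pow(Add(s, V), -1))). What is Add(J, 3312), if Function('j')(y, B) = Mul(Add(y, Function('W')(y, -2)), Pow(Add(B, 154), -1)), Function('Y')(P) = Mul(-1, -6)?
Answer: Rational(3040789, 163) ≈ 18655.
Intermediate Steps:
Function('Y')(P) = 6
Function('W')(V, s) = Mul(2, Pow(V, 2), Pow(Add(V, s), -1)) (Function('W')(V, s) = Mul(V, Mul(Mul(2, V), Pow(Add(V, s), -1))) = Mul(V, Mul(2, V, Pow(Add(V, s), -1))) = Mul(2, Pow(V, 2), Pow(Add(V, s), -1)))
Function('j')(y, B) = Mul(Pow(Add(154, B), -1), Add(y, Mul(2, Pow(y, 2), Pow(Add(-2, y), -1)))) (Function('j')(y, B) = Mul(Add(y, Mul(2, Pow(y, 2), Pow(Add(y, -2), -1))), Pow(Add(B, 154), -1)) = Mul(Add(y, Mul(2, Pow(y, 2), Pow(Add(-2, y), -1))), Pow(Add(154, B), -1)) = Mul(Pow(Add(154, B), -1), Add(y, Mul(2, Pow(y, 2), Pow(Add(-2, y), -1)))))
J = Rational(2500933, 163) (J = Add(Mul(6, Pow(Add(-2, 6), -1), Pow(Add(154, 9), -1), Add(-2, Mul(3, 6))), 15343) = Add(Mul(6, Pow(4, -1), Pow(163, -1), Add(-2, 18)), 15343) = Add(Mul(6, Rational(1, 4), Rational(1, 163), 16), 15343) = Add(Rational(24, 163), 15343) = Rational(2500933, 163) ≈ 15343.)
Add(J, 3312) = Add(Rational(2500933, 163), 3312) = Rational(3040789, 163)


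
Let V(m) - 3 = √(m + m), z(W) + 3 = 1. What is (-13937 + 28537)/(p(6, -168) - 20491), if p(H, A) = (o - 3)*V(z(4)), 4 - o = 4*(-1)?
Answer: -74737400/104816669 - 36500*I/104816669 ≈ -0.71303 - 0.00034823*I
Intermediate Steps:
o = 8 (o = 4 - 4*(-1) = 4 - 1*(-4) = 4 + 4 = 8)
z(W) = -2 (z(W) = -3 + 1 = -2)
V(m) = 3 + √2*√m (V(m) = 3 + √(m + m) = 3 + √(2*m) = 3 + √2*√m)
p(H, A) = 15 + 10*I (p(H, A) = (8 - 3)*(3 + √2*√(-2)) = 5*(3 + √2*(I*√2)) = 5*(3 + 2*I) = 15 + 10*I)
(-13937 + 28537)/(p(6, -168) - 20491) = (-13937 + 28537)/((15 + 10*I) - 20491) = 14600/(-20476 + 10*I) = 14600*((-20476 - 10*I)/419266676) = 3650*(-20476 - 10*I)/104816669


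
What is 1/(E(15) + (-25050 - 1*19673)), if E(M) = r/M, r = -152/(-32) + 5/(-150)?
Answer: -900/40250417 ≈ -2.2360e-5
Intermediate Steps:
r = 283/60 (r = -152*(-1/32) + 5*(-1/150) = 19/4 - 1/30 = 283/60 ≈ 4.7167)
E(M) = 283/(60*M)
1/(E(15) + (-25050 - 1*19673)) = 1/((283/60)/15 + (-25050 - 1*19673)) = 1/((283/60)*(1/15) + (-25050 - 19673)) = 1/(283/900 - 44723) = 1/(-40250417/900) = -900/40250417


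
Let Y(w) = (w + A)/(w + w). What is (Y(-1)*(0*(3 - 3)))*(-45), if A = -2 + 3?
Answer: 0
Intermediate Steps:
A = 1
Y(w) = (1 + w)/(2*w) (Y(w) = (w + 1)/(w + w) = (1 + w)/((2*w)) = (1 + w)*(1/(2*w)) = (1 + w)/(2*w))
(Y(-1)*(0*(3 - 3)))*(-45) = (((½)*(1 - 1)/(-1))*(0*(3 - 3)))*(-45) = (((½)*(-1)*0)*(0*0))*(-45) = (0*0)*(-45) = 0*(-45) = 0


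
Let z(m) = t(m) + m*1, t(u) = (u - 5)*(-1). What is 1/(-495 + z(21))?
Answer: -1/490 ≈ -0.0020408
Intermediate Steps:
t(u) = 5 - u (t(u) = (-5 + u)*(-1) = 5 - u)
z(m) = 5 (z(m) = (5 - m) + m*1 = (5 - m) + m = 5)
1/(-495 + z(21)) = 1/(-495 + 5) = 1/(-490) = -1/490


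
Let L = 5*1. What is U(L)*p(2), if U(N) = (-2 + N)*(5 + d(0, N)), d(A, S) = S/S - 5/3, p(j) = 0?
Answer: 0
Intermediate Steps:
L = 5
d(A, S) = -⅔ (d(A, S) = 1 - 5*⅓ = 1 - 5/3 = -⅔)
U(N) = -26/3 + 13*N/3 (U(N) = (-2 + N)*(5 - ⅔) = (-2 + N)*(13/3) = -26/3 + 13*N/3)
U(L)*p(2) = (-26/3 + (13/3)*5)*0 = (-26/3 + 65/3)*0 = 13*0 = 0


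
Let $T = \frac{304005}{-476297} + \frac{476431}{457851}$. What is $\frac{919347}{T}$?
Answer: $\frac{200484811420531209}{87733662752} \approx 2.2852 \cdot 10^{6}$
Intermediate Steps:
$T = \frac{87733662752}{218073057747}$ ($T = 304005 \left(- \frac{1}{476297}\right) + 476431 \cdot \frac{1}{457851} = - \frac{304005}{476297} + \frac{476431}{457851} = \frac{87733662752}{218073057747} \approx 0.40231$)
$\frac{919347}{T} = \frac{919347}{\frac{87733662752}{218073057747}} = 919347 \cdot \frac{218073057747}{87733662752} = \frac{200484811420531209}{87733662752}$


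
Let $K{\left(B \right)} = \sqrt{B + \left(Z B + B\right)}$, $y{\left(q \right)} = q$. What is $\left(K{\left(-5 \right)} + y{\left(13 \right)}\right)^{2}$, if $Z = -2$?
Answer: $169$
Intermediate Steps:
$K{\left(B \right)} = 0$ ($K{\left(B \right)} = \sqrt{B + \left(- 2 B + B\right)} = \sqrt{B - B} = \sqrt{0} = 0$)
$\left(K{\left(-5 \right)} + y{\left(13 \right)}\right)^{2} = \left(0 + 13\right)^{2} = 13^{2} = 169$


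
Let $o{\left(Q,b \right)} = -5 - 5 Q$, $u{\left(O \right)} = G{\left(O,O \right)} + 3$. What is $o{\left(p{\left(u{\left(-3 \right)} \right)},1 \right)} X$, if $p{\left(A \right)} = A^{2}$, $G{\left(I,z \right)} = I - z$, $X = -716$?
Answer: $35800$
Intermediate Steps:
$u{\left(O \right)} = 3$ ($u{\left(O \right)} = \left(O - O\right) + 3 = 0 + 3 = 3$)
$o{\left(p{\left(u{\left(-3 \right)} \right)},1 \right)} X = \left(-5 - 5 \cdot 3^{2}\right) \left(-716\right) = \left(-5 - 45\right) \left(-716\right) = \left(-50\right) \left(-716\right) = 35800$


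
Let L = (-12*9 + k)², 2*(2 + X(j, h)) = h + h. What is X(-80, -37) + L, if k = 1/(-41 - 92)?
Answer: 205663354/17689 ≈ 11627.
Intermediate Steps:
X(j, h) = -2 + h (X(j, h) = -2 + (h + h)/2 = -2 + (2*h)/2 = -2 + h)
k = -1/133 (k = 1/(-133) = -1/133 ≈ -0.0075188)
L = 206353225/17689 (L = (-12*9 - 1/133)² = (-108 - 1/133)² = (-14365/133)² = 206353225/17689 ≈ 11666.)
X(-80, -37) + L = (-2 - 37) + 206353225/17689 = -39 + 206353225/17689 = 205663354/17689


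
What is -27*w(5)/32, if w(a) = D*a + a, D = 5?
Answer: -405/16 ≈ -25.313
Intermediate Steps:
w(a) = 6*a (w(a) = 5*a + a = 6*a)
-27*w(5)/32 = -27*6*5/32 = -810/32 = -27*15/16 = -405/16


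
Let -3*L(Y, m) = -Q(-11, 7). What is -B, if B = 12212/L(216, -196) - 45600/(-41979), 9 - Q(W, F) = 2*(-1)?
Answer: -512814748/153923 ≈ -3331.6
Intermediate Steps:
Q(W, F) = 11 (Q(W, F) = 9 - 2*(-1) = 9 - 1*(-2) = 9 + 2 = 11)
L(Y, m) = 11/3 (L(Y, m) = -(-1)*11/3 = -⅓*(-11) = 11/3)
B = 512814748/153923 (B = 12212/(11/3) - 45600/(-41979) = 12212*(3/11) - 45600*(-1/41979) = 36636/11 + 15200/13993 = 512814748/153923 ≈ 3331.6)
-B = -1*512814748/153923 = -512814748/153923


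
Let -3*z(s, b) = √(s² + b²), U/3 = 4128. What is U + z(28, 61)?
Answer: 12384 - √4505/3 ≈ 12362.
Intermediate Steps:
U = 12384 (U = 3*4128 = 12384)
z(s, b) = -√(b² + s²)/3 (z(s, b) = -√(s² + b²)/3 = -√(b² + s²)/3)
U + z(28, 61) = 12384 - √(61² + 28²)/3 = 12384 - √(3721 + 784)/3 = 12384 - √4505/3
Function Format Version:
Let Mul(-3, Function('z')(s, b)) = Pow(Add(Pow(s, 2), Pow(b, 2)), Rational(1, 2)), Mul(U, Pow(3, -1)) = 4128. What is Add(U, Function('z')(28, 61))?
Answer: Add(12384, Mul(Rational(-1, 3), Pow(4505, Rational(1, 2)))) ≈ 12362.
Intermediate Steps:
U = 12384 (U = Mul(3, 4128) = 12384)
Function('z')(s, b) = Mul(Rational(-1, 3), Pow(Add(Pow(b, 2), Pow(s, 2)), Rational(1, 2))) (Function('z')(s, b) = Mul(Rational(-1, 3), Pow(Add(Pow(s, 2), Pow(b, 2)), Rational(1, 2))) = Mul(Rational(-1, 3), Pow(Add(Pow(b, 2), Pow(s, 2)), Rational(1, 2))))
Add(U, Function('z')(28, 61)) = Add(12384, Mul(Rational(-1, 3), Pow(Add(Pow(61, 2), Pow(28, 2)), Rational(1, 2)))) = Add(12384, Mul(Rational(-1, 3), Pow(Add(3721, 784), Rational(1, 2)))) = Add(12384, Mul(Rational(-1, 3), Pow(4505, Rational(1, 2))))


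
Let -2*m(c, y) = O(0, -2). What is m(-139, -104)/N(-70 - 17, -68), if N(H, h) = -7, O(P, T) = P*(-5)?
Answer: 0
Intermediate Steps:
O(P, T) = -5*P
m(c, y) = 0 (m(c, y) = -(-5)*0/2 = -½*0 = 0)
m(-139, -104)/N(-70 - 17, -68) = 0/(-7) = 0*(-⅐) = 0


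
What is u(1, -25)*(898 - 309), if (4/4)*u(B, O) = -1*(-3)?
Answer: 1767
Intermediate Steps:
u(B, O) = 3 (u(B, O) = -1*(-3) = 3)
u(1, -25)*(898 - 309) = 3*(898 - 309) = 3*589 = 1767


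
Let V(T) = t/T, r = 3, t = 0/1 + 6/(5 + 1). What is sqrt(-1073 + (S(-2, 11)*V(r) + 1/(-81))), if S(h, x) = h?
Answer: 2*I*sqrt(21742)/9 ≈ 32.767*I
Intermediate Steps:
t = 1 (t = 0*1 + 6/6 = 0 + 6*(1/6) = 0 + 1 = 1)
V(T) = 1/T
sqrt(-1073 + (S(-2, 11)*V(r) + 1/(-81))) = sqrt(-1073 + (-2/3 + 1/(-81))) = sqrt(-1073 + (-2*1/3 - 1/81)) = sqrt(-1073 + (-2/3 - 1/81)) = sqrt(-1073 - 55/81) = sqrt(-86968/81) = 2*I*sqrt(21742)/9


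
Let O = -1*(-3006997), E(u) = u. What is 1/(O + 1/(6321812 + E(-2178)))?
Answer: 6319634/19003120479099 ≈ 3.3256e-7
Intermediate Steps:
O = 3006997
1/(O + 1/(6321812 + E(-2178))) = 1/(3006997 + 1/(6321812 - 2178)) = 1/(3006997 + 1/6319634) = 1/(19003120479099/6319634) = 6319634/19003120479099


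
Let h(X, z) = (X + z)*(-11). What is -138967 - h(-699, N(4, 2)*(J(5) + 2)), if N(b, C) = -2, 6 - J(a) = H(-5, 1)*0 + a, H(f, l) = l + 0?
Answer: -146722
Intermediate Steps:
H(f, l) = l
J(a) = 6 - a (J(a) = 6 - (1*0 + a) = 6 - (0 + a) = 6 - a)
h(X, z) = -11*X - 11*z
-138967 - h(-699, N(4, 2)*(J(5) + 2)) = -138967 - (-11*(-699) - (-22)*((6 - 1*5) + 2)) = -138967 - (7689 - (-22)*((6 - 5) + 2)) = -138967 - (7689 - (-22)*(1 + 2)) = -138967 - (7689 - (-22)*3) = -138967 - (7689 - 11*(-6)) = -138967 - (7689 + 66) = -138967 - 1*7755 = -138967 - 7755 = -146722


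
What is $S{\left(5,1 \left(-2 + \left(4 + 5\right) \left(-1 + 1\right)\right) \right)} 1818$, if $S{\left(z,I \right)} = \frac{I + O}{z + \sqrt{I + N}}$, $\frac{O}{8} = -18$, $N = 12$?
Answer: $-88476 + \frac{88476 \sqrt{10}}{5} \approx -32519.0$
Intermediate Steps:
$O = -144$ ($O = 8 \left(-18\right) = -144$)
$S{\left(z,I \right)} = \frac{-144 + I}{z + \sqrt{12 + I}}$ ($S{\left(z,I \right)} = \frac{I - 144}{z + \sqrt{I + 12}} = \frac{-144 + I}{z + \sqrt{12 + I}}$)
$S{\left(5,1 \left(-2 + \left(4 + 5\right) \left(-1 + 1\right)\right) \right)} 1818 = \frac{-144 + 1 \left(-2 + \left(4 + 5\right) \left(-1 + 1\right)\right)}{5 + \sqrt{12 + 1 \left(-2 + \left(4 + 5\right) \left(-1 + 1\right)\right)}} 1818 = \frac{-144 + 1 \left(-2 + 9 \cdot 0\right)}{5 + \sqrt{12 + 1 \left(-2 + 9 \cdot 0\right)}} 1818 = \frac{-144 + 1 \left(-2 + 0\right)}{5 + \sqrt{12 + 1 \left(-2 + 0\right)}} 1818 = \frac{-144 + 1 \left(-2\right)}{5 + \sqrt{12 + 1 \left(-2\right)}} 1818 = \frac{-144 - 2}{5 + \sqrt{12 - 2}} \cdot 1818 = \frac{1}{5 + \sqrt{10}} \left(-146\right) 1818 = - \frac{146}{5 + \sqrt{10}} \cdot 1818 = - \frac{265428}{5 + \sqrt{10}}$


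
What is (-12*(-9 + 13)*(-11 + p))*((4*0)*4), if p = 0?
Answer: 0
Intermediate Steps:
(-12*(-9 + 13)*(-11 + p))*((4*0)*4) = (-12*(-9 + 13)*(-11 + 0))*((4*0)*4) = (-48*(-11))*(0*4) = -12*(-44)*0 = 528*0 = 0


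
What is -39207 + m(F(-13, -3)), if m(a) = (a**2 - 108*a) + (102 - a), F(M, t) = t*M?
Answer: -41835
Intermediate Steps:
F(M, t) = M*t
m(a) = 102 + a**2 - 109*a
-39207 + m(F(-13, -3)) = -39207 + (102 + (-13*(-3))**2 - (-1417)*(-3)) = -39207 + (102 + 39**2 - 109*39) = -39207 + (102 + 1521 - 4251) = -39207 - 2628 = -41835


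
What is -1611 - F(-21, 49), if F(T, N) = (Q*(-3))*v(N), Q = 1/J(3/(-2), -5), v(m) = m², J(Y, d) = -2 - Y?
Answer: -16017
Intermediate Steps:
Q = -2 (Q = 1/(-2 - 3/(-2)) = 1/(-2 - 3*(-1)/2) = 1/(-2 - 1*(-3/2)) = 1/(-2 + 3/2) = 1/(-½) = 1*(-2) = -2)
F(T, N) = 6*N² (F(T, N) = (-2*(-3))*N² = 6*N²)
-1611 - F(-21, 49) = -1611 - 6*49² = -1611 - 6*2401 = -1611 - 1*14406 = -1611 - 14406 = -16017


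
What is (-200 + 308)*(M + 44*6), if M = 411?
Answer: 72900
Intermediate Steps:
(-200 + 308)*(M + 44*6) = (-200 + 308)*(411 + 44*6) = 108*(411 + 264) = 108*675 = 72900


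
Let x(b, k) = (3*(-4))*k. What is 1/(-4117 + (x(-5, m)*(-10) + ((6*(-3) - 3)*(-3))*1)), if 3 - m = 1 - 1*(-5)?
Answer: -1/4414 ≈ -0.00022655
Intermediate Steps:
m = -3 (m = 3 - (1 - 1*(-5)) = 3 - (1 + 5) = 3 - 1*6 = 3 - 6 = -3)
x(b, k) = -12*k
1/(-4117 + (x(-5, m)*(-10) + ((6*(-3) - 3)*(-3))*1)) = 1/(-4117 + (-12*(-3)*(-10) + ((6*(-3) - 3)*(-3))*1)) = 1/(-4117 + (36*(-10) + ((-18 - 3)*(-3))*1)) = 1/(-4117 + (-360 - 21*(-3)*1)) = 1/(-4117 + (-360 + 63*1)) = 1/(-4117 + (-360 + 63)) = 1/(-4117 - 297) = 1/(-4414) = -1/4414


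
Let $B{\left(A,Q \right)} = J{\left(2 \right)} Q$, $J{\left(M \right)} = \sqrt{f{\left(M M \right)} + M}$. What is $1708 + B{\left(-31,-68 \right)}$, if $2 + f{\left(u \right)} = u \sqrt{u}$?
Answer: $1708 - 136 \sqrt{2} \approx 1515.7$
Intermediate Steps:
$f{\left(u \right)} = -2 + u^{\frac{3}{2}}$ ($f{\left(u \right)} = -2 + u \sqrt{u} = -2 + u^{\frac{3}{2}}$)
$J{\left(M \right)} = \sqrt{-2 + M + \left(M^{2}\right)^{\frac{3}{2}}}$ ($J{\left(M \right)} = \sqrt{\left(-2 + \left(M M\right)^{\frac{3}{2}}\right) + M} = \sqrt{\left(-2 + \left(M^{2}\right)^{\frac{3}{2}}\right) + M} = \sqrt{-2 + M + \left(M^{2}\right)^{\frac{3}{2}}}$)
$B{\left(A,Q \right)} = 2 Q \sqrt{2}$ ($B{\left(A,Q \right)} = \sqrt{-2 + 2 + \left(2^{2}\right)^{\frac{3}{2}}} Q = \sqrt{-2 + 2 + 4^{\frac{3}{2}}} Q = \sqrt{-2 + 2 + 8} Q = \sqrt{8} Q = 2 \sqrt{2} Q = 2 Q \sqrt{2}$)
$1708 + B{\left(-31,-68 \right)} = 1708 + 2 \left(-68\right) \sqrt{2} = 1708 - 136 \sqrt{2}$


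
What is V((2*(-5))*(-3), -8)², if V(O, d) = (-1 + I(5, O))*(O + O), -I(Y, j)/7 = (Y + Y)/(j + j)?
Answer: 16900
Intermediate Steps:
I(Y, j) = -7*Y/j (I(Y, j) = -7*(Y + Y)/(j + j) = -7*2*Y/(2*j) = -7*2*Y*1/(2*j) = -7*Y/j)
V(O, d) = 2*O*(-1 - 35/O) (V(O, d) = (-1 - 7*5/O)*(O + O) = (-1 - 35/O)*(2*O) = 2*O*(-1 - 35/O))
V((2*(-5))*(-3), -8)² = (-70 - 2*2*(-5)*(-3))² = (-70 - (-20)*(-3))² = (-70 - 2*30)² = (-70 - 60)² = (-130)² = 16900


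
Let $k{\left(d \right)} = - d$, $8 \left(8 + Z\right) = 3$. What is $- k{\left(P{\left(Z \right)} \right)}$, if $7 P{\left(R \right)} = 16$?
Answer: $\frac{16}{7} \approx 2.2857$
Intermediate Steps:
$Z = - \frac{61}{8}$ ($Z = -8 + \frac{1}{8} \cdot 3 = -8 + \frac{3}{8} = - \frac{61}{8} \approx -7.625$)
$P{\left(R \right)} = \frac{16}{7}$ ($P{\left(R \right)} = \frac{1}{7} \cdot 16 = \frac{16}{7}$)
$- k{\left(P{\left(Z \right)} \right)} = - \frac{\left(-1\right) 16}{7} = \left(-1\right) \left(- \frac{16}{7}\right) = \frac{16}{7}$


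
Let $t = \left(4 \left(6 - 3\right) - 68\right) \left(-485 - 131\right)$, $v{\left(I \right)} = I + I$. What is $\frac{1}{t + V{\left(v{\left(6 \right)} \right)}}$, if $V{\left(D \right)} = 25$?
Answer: $\frac{1}{34521} \approx 2.8968 \cdot 10^{-5}$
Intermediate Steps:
$v{\left(I \right)} = 2 I$
$t = 34496$ ($t = \left(4 \cdot 3 - 68\right) \left(-616\right) = \left(12 - 68\right) \left(-616\right) = \left(-56\right) \left(-616\right) = 34496$)
$\frac{1}{t + V{\left(v{\left(6 \right)} \right)}} = \frac{1}{34496 + 25} = \frac{1}{34521}$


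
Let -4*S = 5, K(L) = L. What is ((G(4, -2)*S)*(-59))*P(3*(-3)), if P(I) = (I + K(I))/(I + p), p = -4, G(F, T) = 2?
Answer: 2655/13 ≈ 204.23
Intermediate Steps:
S = -5/4 (S = -1/4*5 = -5/4 ≈ -1.2500)
P(I) = 2*I/(-4 + I) (P(I) = (I + I)/(I - 4) = (2*I)/(-4 + I) = 2*I/(-4 + I))
((G(4, -2)*S)*(-59))*P(3*(-3)) = ((2*(-5/4))*(-59))*(2*(3*(-3))/(-4 + 3*(-3))) = (-5/2*(-59))*(2*(-9)/(-4 - 9)) = 295*(2*(-9)/(-13))/2 = 295*(2*(-9)*(-1/13))/2 = (295/2)*(18/13) = 2655/13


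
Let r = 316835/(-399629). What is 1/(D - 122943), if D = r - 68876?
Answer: -399629/76656751986 ≈ -5.2132e-6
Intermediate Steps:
r = -316835/399629 (r = 316835*(-1/399629) = -316835/399629 ≈ -0.79282)
D = -27525163839/399629 (D = -316835/399629 - 68876 = -27525163839/399629 ≈ -68877.)
1/(D - 122943) = 1/(-27525163839/399629 - 122943) = 1/(-76656751986/399629) = -399629/76656751986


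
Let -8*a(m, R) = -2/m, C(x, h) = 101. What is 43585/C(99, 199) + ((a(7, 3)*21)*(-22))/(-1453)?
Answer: 126661343/293506 ≈ 431.55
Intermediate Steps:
a(m, R) = 1/(4*m) (a(m, R) = -(-1)/(4*m) = 1/(4*m))
43585/C(99, 199) + ((a(7, 3)*21)*(-22))/(-1453) = 43585/101 + ((((¼)/7)*21)*(-22))/(-1453) = 43585*(1/101) + ((((¼)*(⅐))*21)*(-22))*(-1/1453) = 43585/101 + (((1/28)*21)*(-22))*(-1/1453) = 43585/101 + ((¾)*(-22))*(-1/1453) = 43585/101 - 33/2*(-1/1453) = 43585/101 + 33/2906 = 126661343/293506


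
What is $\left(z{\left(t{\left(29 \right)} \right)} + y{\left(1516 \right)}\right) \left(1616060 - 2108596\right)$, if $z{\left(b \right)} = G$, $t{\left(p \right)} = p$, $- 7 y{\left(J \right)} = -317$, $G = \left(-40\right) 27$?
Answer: $\frac{3567438248}{7} \approx 5.0963 \cdot 10^{8}$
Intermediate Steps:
$G = -1080$
$y{\left(J \right)} = \frac{317}{7}$ ($y{\left(J \right)} = \left(- \frac{1}{7}\right) \left(-317\right) = \frac{317}{7}$)
$z{\left(b \right)} = -1080$
$\left(z{\left(t{\left(29 \right)} \right)} + y{\left(1516 \right)}\right) \left(1616060 - 2108596\right) = \left(-1080 + \frac{317}{7}\right) \left(1616060 - 2108596\right) = \left(- \frac{7243}{7}\right) \left(-492536\right) = \frac{3567438248}{7}$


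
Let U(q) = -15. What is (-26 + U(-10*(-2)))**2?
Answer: 1681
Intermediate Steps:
(-26 + U(-10*(-2)))**2 = (-26 - 15)**2 = (-41)**2 = 1681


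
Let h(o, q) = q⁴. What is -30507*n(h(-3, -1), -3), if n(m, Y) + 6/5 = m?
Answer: 30507/5 ≈ 6101.4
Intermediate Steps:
n(m, Y) = -6/5 + m
-30507*n(h(-3, -1), -3) = -30507*(-6/5 + (-1)⁴) = -30507*(-6/5 + 1) = -30507*(-⅕) = 30507/5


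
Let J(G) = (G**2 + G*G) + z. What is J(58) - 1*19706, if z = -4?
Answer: -12982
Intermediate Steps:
J(G) = -4 + 2*G**2 (J(G) = (G**2 + G*G) - 4 = (G**2 + G**2) - 4 = 2*G**2 - 4 = -4 + 2*G**2)
J(58) - 1*19706 = (-4 + 2*58**2) - 1*19706 = (-4 + 2*3364) - 19706 = (-4 + 6728) - 19706 = 6724 - 19706 = -12982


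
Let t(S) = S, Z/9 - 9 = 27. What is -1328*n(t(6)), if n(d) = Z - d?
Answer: -422304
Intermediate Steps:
Z = 324 (Z = 81 + 9*27 = 81 + 243 = 324)
n(d) = 324 - d
-1328*n(t(6)) = -1328*(324 - 1*6) = -1328*(324 - 6) = -1328*318 = -422304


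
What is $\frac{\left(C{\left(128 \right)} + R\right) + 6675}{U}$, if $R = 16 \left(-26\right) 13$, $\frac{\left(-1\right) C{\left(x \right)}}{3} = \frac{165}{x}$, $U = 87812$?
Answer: $\frac{161681}{11239936} \approx 0.014385$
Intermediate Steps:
$C{\left(x \right)} = - \frac{495}{x}$ ($C{\left(x \right)} = - 3 \frac{165}{x} = - \frac{495}{x}$)
$R = -5408$ ($R = \left(-416\right) 13 = -5408$)
$\frac{\left(C{\left(128 \right)} + R\right) + 6675}{U} = \frac{\left(- \frac{495}{128} - 5408\right) + 6675}{87812} = \left(\left(\left(-495\right) \frac{1}{128} - 5408\right) + 6675\right) \frac{1}{87812} = \left(\left(- \frac{495}{128} - 5408\right) + 6675\right) \frac{1}{87812} = \left(- \frac{692719}{128} + 6675\right) \frac{1}{87812} = \frac{161681}{128} \cdot \frac{1}{87812} = \frac{161681}{11239936}$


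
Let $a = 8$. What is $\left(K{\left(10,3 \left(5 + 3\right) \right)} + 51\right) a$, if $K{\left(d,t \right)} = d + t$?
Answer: $680$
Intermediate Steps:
$\left(K{\left(10,3 \left(5 + 3\right) \right)} + 51\right) a = \left(\left(10 + 3 \left(5 + 3\right)\right) + 51\right) 8 = \left(\left(10 + 3 \cdot 8\right) + 51\right) 8 = \left(\left(10 + 24\right) + 51\right) 8 = \left(34 + 51\right) 8 = 85 \cdot 8 = 680$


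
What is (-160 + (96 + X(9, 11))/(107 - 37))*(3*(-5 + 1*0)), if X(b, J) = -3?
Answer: 33321/14 ≈ 2380.1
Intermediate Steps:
(-160 + (96 + X(9, 11))/(107 - 37))*(3*(-5 + 1*0)) = (-160 + (96 - 3)/(107 - 37))*(3*(-5 + 1*0)) = (-160 + 93/70)*(3*(-5 + 0)) = (-160 + 93*(1/70))*(3*(-5)) = (-160 + 93/70)*(-15) = -11107/70*(-15) = 33321/14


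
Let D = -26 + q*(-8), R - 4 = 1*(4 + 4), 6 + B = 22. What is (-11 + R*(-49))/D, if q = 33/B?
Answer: 1198/85 ≈ 14.094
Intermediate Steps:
B = 16 (B = -6 + 22 = 16)
R = 12 (R = 4 + 1*(4 + 4) = 4 + 1*8 = 4 + 8 = 12)
q = 33/16 ≈ 2.0625
D = -85/2 (D = -26 + (33/16)*(-8) = -26 - 33/2 = -85/2 ≈ -42.500)
(-11 + R*(-49))/D = (-11 + 12*(-49))/(-85/2) = (-11 - 588)*(-2/85) = -599*(-2/85) = 1198/85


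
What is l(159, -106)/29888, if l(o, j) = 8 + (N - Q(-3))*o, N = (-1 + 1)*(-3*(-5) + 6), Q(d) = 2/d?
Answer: 57/14944 ≈ 0.0038142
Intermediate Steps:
N = 0 (N = 0*(15 + 6) = 0*21 = 0)
l(o, j) = 8 + 2*o/3 (l(o, j) = 8 + (0 - 2/(-3))*o = 8 + (0 - 2*(-1)/3)*o = 8 + (0 - 1*(-⅔))*o = 8 + (0 + ⅔)*o = 8 + 2*o/3)
l(159, -106)/29888 = (8 + (⅔)*159)/29888 = (8 + 106)*(1/29888) = 114*(1/29888) = 57/14944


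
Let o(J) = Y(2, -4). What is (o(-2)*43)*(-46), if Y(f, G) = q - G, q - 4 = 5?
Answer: -25714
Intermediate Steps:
q = 9 (q = 4 + 5 = 9)
Y(f, G) = 9 - G
o(J) = 13 (o(J) = 9 - 1*(-4) = 9 + 4 = 13)
(o(-2)*43)*(-46) = (13*43)*(-46) = 559*(-46) = -25714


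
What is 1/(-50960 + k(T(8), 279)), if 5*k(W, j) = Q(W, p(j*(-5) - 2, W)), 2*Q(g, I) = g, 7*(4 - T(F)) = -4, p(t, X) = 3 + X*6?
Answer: -35/1783584 ≈ -1.9623e-5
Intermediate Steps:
p(t, X) = 3 + 6*X
T(F) = 32/7 (T(F) = 4 - 1/7*(-4) = 4 + 4/7 = 32/7)
Q(g, I) = g/2
k(W, j) = W/10 (k(W, j) = (W/2)/5 = W/10)
1/(-50960 + k(T(8), 279)) = 1/(-50960 + (1/10)*(32/7)) = 1/(-50960 + 16/35) = 1/(-1783584/35) = -35/1783584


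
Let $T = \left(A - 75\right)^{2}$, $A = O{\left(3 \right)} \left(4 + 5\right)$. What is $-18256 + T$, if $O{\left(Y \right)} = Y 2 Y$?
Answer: $-10687$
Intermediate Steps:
$O{\left(Y \right)} = 2 Y^{2}$ ($O{\left(Y \right)} = 2 Y Y = 2 Y^{2}$)
$A = 162$ ($A = 2 \cdot 3^{2} \left(4 + 5\right) = 2 \cdot 9 \cdot 9 = 18 \cdot 9 = 162$)
$T = 7569$ ($T = \left(162 - 75\right)^{2} = 87^{2} = 7569$)
$-18256 + T = -18256 + 7569 = -10687$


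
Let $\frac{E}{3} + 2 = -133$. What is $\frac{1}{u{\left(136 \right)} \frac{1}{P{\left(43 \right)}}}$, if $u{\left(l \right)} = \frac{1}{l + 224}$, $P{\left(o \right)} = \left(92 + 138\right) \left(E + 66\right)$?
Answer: $-28069200$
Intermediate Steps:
$E = -405$ ($E = -6 + 3 \left(-133\right) = -6 - 399 = -405$)
$P{\left(o \right)} = -77970$ ($P{\left(o \right)} = \left(92 + 138\right) \left(-405 + 66\right) = 230 \left(-339\right) = -77970$)
$u{\left(l \right)} = \frac{1}{224 + l}$
$\frac{1}{u{\left(136 \right)} \frac{1}{P{\left(43 \right)}}} = \frac{1}{\frac{1}{224 + 136} \frac{1}{-77970}} = \frac{1}{\frac{1}{360} \left(- \frac{1}{77970}\right)} = \frac{1}{- \frac{1}{28069200}} = -28069200$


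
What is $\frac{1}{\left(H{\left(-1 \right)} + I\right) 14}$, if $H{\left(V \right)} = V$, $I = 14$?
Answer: $\frac{1}{182} \approx 0.0054945$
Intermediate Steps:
$\frac{1}{\left(H{\left(-1 \right)} + I\right) 14} = \frac{1}{\left(-1 + 14\right) 14} = \frac{1}{13 \cdot 14} = \frac{1}{182}$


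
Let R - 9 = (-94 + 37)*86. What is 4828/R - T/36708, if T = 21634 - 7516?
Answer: -5864419/4276482 ≈ -1.3713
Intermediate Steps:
T = 14118
R = -4893 (R = 9 + (-94 + 37)*86 = 9 - 57*86 = 9 - 4902 = -4893)
4828/R - T/36708 = 4828/(-4893) - 1*14118/36708 = 4828*(-1/4893) - 14118*1/36708 = -4828/4893 - 2353/6118 = -5864419/4276482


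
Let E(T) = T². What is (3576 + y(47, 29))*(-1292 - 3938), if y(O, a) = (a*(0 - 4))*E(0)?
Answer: -18702480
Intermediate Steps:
y(O, a) = 0 (y(O, a) = (a*(0 - 4))*0² = (a*(-4))*0 = -4*a*0 = 0)
(3576 + y(47, 29))*(-1292 - 3938) = (3576 + 0)*(-1292 - 3938) = 3576*(-5230) = -18702480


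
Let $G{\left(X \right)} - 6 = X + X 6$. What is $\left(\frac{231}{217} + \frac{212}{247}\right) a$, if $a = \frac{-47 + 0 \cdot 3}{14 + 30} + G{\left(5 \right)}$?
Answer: $\frac{25868311}{336908} \approx 76.781$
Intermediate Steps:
$G{\left(X \right)} = 6 + 7 X$ ($G{\left(X \right)} = 6 + \left(X + X 6\right) = 6 + \left(X + 6 X\right) = 6 + 7 X$)
$a = \frac{1757}{44}$ ($a = \frac{-47 + 0 \cdot 3}{14 + 30} + \left(6 + 7 \cdot 5\right) = \frac{-47 + 0}{44} + \left(6 + 35\right) = \left(-47\right) \frac{1}{44} + 41 = - \frac{47}{44} + 41 = \frac{1757}{44} \approx 39.932$)
$\left(\frac{231}{217} + \frac{212}{247}\right) a = \left(\frac{231}{217} + \frac{212}{247}\right) \frac{1757}{44} = \left(231 \cdot \frac{1}{217} + 212 \cdot \frac{1}{247}\right) \frac{1757}{44} = \left(\frac{33}{31} + \frac{212}{247}\right) \frac{1757}{44} = \frac{14723}{7657} \cdot \frac{1757}{44} = \frac{25868311}{336908}$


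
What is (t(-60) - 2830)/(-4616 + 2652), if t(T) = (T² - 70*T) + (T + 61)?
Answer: -4971/1964 ≈ -2.5311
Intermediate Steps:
t(T) = 61 + T² - 69*T (t(T) = (T² - 70*T) + (61 + T) = 61 + T² - 69*T)
(t(-60) - 2830)/(-4616 + 2652) = ((61 + (-60)² - 69*(-60)) - 2830)/(-4616 + 2652) = ((61 + 3600 + 4140) - 2830)/(-1964) = (7801 - 2830)*(-1/1964) = 4971*(-1/1964) = -4971/1964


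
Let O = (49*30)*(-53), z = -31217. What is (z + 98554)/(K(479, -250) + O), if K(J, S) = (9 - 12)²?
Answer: -67337/77901 ≈ -0.86439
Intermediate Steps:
O = -77910 (O = 1470*(-53) = -77910)
K(J, S) = 9 (K(J, S) = (-3)² = 9)
(z + 98554)/(K(479, -250) + O) = (-31217 + 98554)/(9 - 77910) = 67337/(-77901) = 67337*(-1/77901) = -67337/77901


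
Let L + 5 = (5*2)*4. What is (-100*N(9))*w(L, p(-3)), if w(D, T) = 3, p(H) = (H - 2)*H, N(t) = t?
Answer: -2700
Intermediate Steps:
L = 35 (L = -5 + (5*2)*4 = -5 + 10*4 = -5 + 40 = 35)
p(H) = H*(-2 + H) (p(H) = (-2 + H)*H = H*(-2 + H))
(-100*N(9))*w(L, p(-3)) = -100*9*3 = -900*3 = -2700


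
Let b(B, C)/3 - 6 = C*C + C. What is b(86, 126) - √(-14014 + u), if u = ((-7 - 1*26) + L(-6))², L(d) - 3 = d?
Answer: 48024 - I*√12718 ≈ 48024.0 - 112.77*I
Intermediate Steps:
b(B, C) = 18 + 3*C + 3*C² (b(B, C) = 18 + 3*(C*C + C) = 18 + 3*(C² + C) = 18 + 3*(C + C²) = 18 + (3*C + 3*C²) = 18 + 3*C + 3*C²)
L(d) = 3 + d
u = 1296 (u = ((-7 - 1*26) + (3 - 6))² = ((-7 - 26) - 3)² = (-33 - 3)² = (-36)² = 1296)
b(86, 126) - √(-14014 + u) = (18 + 3*126 + 3*126²) - √(-14014 + 1296) = (18 + 378 + 3*15876) - √(-12718) = (18 + 378 + 47628) - I*√12718 = 48024 - I*√12718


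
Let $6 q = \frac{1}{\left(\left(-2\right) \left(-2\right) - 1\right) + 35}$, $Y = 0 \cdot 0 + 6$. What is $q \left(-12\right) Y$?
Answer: $- \frac{6}{19} \approx -0.31579$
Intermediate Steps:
$Y = 6$ ($Y = 0 + 6 = 6$)
$q = \frac{1}{228}$ ($q = \frac{1}{6 \left(\left(\left(-2\right) \left(-2\right) - 1\right) + 35\right)} = \frac{1}{6 \left(\left(4 - 1\right) + 35\right)} = \frac{1}{6 \left(3 + 35\right)} = \frac{1}{6 \cdot 38} = \frac{1}{6} \cdot \frac{1}{38} = \frac{1}{228} \approx 0.004386$)
$q \left(-12\right) Y = \frac{1}{228} \left(-12\right) 6 = \left(- \frac{1}{19}\right) 6 = - \frac{6}{19}$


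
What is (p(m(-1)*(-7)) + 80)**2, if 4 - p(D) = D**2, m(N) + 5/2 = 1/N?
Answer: 4264225/16 ≈ 2.6651e+5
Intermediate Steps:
m(N) = -5/2 + 1/N
p(D) = 4 - D**2
(p(m(-1)*(-7)) + 80)**2 = ((4 - ((-5/2 + 1/(-1))*(-7))**2) + 80)**2 = ((4 - ((-5/2 - 1)*(-7))**2) + 80)**2 = ((4 - (-7/2*(-7))**2) + 80)**2 = ((4 - (49/2)**2) + 80)**2 = ((4 - 1*2401/4) + 80)**2 = ((4 - 2401/4) + 80)**2 = (-2385/4 + 80)**2 = (-2065/4)**2 = 4264225/16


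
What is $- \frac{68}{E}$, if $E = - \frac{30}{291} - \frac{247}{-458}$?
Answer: $- \frac{3020968}{19379} \approx -155.89$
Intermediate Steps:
$E = \frac{19379}{44426}$ ($E = \left(-30\right) \frac{1}{291} - - \frac{247}{458} = - \frac{10}{97} + \frac{247}{458} = \frac{19379}{44426} \approx 0.43621$)
$- \frac{68}{E} = - \frac{68}{\frac{19379}{44426}} = \left(-68\right) \frac{44426}{19379} = - \frac{3020968}{19379}$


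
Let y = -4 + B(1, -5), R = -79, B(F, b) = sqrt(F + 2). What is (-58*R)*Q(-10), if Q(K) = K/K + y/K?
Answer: 32074/5 - 2291*sqrt(3)/5 ≈ 5621.2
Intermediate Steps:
B(F, b) = sqrt(2 + F)
y = -4 + sqrt(3) (y = -4 + sqrt(2 + 1) = -4 + sqrt(3) ≈ -2.2679)
Q(K) = 1 + (-4 + sqrt(3))/K (Q(K) = K/K + (-4 + sqrt(3))/K = 1 + (-4 + sqrt(3))/K)
(-58*R)*Q(-10) = (-58*(-79))*((-4 - 10 + sqrt(3))/(-10)) = 4582*(-(-14 + sqrt(3))/10) = 4582*(7/5 - sqrt(3)/10) = 32074/5 - 2291*sqrt(3)/5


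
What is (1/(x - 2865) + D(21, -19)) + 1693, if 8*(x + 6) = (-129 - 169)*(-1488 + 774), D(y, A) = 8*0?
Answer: 80334545/47451 ≈ 1693.0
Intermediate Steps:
D(y, A) = 0
x = 53181/2 (x = -6 + ((-129 - 169)*(-1488 + 774))/8 = -6 + (-298*(-714))/8 = -6 + (⅛)*212772 = -6 + 53193/2 = 53181/2 ≈ 26591.)
(1/(x - 2865) + D(21, -19)) + 1693 = (1/(53181/2 - 2865) + 0) + 1693 = (1/(47451/2) + 0) + 1693 = (2/47451 + 0) + 1693 = 2/47451 + 1693 = 80334545/47451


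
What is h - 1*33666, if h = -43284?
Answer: -76950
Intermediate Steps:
h - 1*33666 = -43284 - 1*33666 = -43284 - 33666 = -76950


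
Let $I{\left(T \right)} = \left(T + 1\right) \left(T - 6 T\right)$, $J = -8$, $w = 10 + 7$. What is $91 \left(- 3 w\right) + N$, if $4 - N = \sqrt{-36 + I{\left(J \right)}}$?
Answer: $-4637 - 2 i \sqrt{79} \approx -4637.0 - 17.776 i$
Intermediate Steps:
$w = 17$
$I{\left(T \right)} = - 5 T \left(1 + T\right)$ ($I{\left(T \right)} = \left(1 + T\right) \left(- 5 T\right) = - 5 T \left(1 + T\right)$)
$N = 4 - 2 i \sqrt{79}$ ($N = 4 - \sqrt{-36 - - 40 \left(1 - 8\right)} = 4 - \sqrt{-36 - \left(-40\right) \left(-7\right)} = 4 - \sqrt{-36 - 280} = 4 - \sqrt{-316} = 4 - 2 i \sqrt{79} \approx 4.0 - 17.776 i$)
$91 \left(- 3 w\right) + N = 91 \left(\left(-3\right) 17\right) + \left(4 - 2 i \sqrt{79}\right) = 91 \left(-51\right) + \left(4 - 2 i \sqrt{79}\right) = -4641 + \left(4 - 2 i \sqrt{79}\right) = -4637 - 2 i \sqrt{79}$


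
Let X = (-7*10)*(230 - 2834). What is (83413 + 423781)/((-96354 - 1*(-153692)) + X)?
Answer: 253597/119809 ≈ 2.1167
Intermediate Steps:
X = 182280 (X = -70*(-2604) = 182280)
(83413 + 423781)/((-96354 - 1*(-153692)) + X) = (83413 + 423781)/((-96354 - 1*(-153692)) + 182280) = 507194/((-96354 + 153692) + 182280) = 507194/(57338 + 182280) = 507194/239618 = 507194*(1/239618) = 253597/119809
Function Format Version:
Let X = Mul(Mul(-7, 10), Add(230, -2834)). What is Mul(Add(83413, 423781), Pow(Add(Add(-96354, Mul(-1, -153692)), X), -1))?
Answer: Rational(253597, 119809) ≈ 2.1167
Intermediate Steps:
X = 182280 (X = Mul(-70, -2604) = 182280)
Mul(Add(83413, 423781), Pow(Add(Add(-96354, Mul(-1, -153692)), X), -1)) = Mul(Add(83413, 423781), Pow(Add(Add(-96354, Mul(-1, -153692)), 182280), -1)) = Mul(507194, Pow(Add(Add(-96354, 153692), 182280), -1)) = Mul(507194, Pow(Add(57338, 182280), -1)) = Mul(507194, Pow(239618, -1)) = Mul(507194, Rational(1, 239618)) = Rational(253597, 119809)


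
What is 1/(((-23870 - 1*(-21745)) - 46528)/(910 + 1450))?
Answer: -2360/48653 ≈ -0.048507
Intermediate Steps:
1/(((-23870 - 1*(-21745)) - 46528)/(910 + 1450)) = 1/(((-23870 + 21745) - 46528)/2360) = 1/((-2125 - 46528)*(1/2360)) = 1/(-48653*1/2360) = 1/(-48653/2360) = -2360/48653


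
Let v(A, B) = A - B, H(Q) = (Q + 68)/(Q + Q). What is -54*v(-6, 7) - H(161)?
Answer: 225815/322 ≈ 701.29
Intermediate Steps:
H(Q) = (68 + Q)/(2*Q) (H(Q) = (68 + Q)/((2*Q)) = (68 + Q)*(1/(2*Q)) = (68 + Q)/(2*Q))
-54*v(-6, 7) - H(161) = -54*(-6 - 1*7) - (68 + 161)/(2*161) = -54*(-6 - 7) - 229/(2*161) = -54*(-13) - 1*229/322 = 702 - 229/322 = 225815/322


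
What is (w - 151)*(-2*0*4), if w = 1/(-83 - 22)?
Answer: 0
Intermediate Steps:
w = -1/105 (w = 1/(-105) = -1/105 ≈ -0.0095238)
(w - 151)*(-2*0*4) = (-1/105 - 151)*(-2*0*4) = -0*4 = -15856/105*0 = 0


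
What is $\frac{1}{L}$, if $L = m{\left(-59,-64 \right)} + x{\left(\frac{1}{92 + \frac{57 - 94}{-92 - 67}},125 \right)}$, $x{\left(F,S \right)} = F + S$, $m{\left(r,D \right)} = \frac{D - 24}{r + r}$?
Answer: $\frac{865235}{108809016} \approx 0.0079519$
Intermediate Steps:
$m{\left(r,D \right)} = \frac{-24 + D}{2 r}$
$L = \frac{108809016}{865235}$ ($L = \frac{-24 - 64}{2 \left(-59\right)} + \left(\frac{1}{92 + \frac{57 - 94}{-92 - 67}} + 125\right) = \frac{1}{2} \left(- \frac{1}{59}\right) \left(-88\right) + \left(\frac{1}{92 - \frac{37}{-159}} + 125\right) = \frac{44}{59} + \left(\frac{1}{92 - - \frac{37}{159}} + 125\right) = \frac{44}{59} + \left(\frac{1}{92 + \frac{37}{159}} + 125\right) = \frac{44}{59} + \left(\frac{1}{\frac{14665}{159}} + 125\right) = \frac{44}{59} + \left(\frac{159}{14665} + 125\right) = \frac{44}{59} + \frac{1833284}{14665} = \frac{108809016}{865235} \approx 125.76$)
$\frac{1}{L} = \frac{1}{\frac{108809016}{865235}} = \frac{865235}{108809016}$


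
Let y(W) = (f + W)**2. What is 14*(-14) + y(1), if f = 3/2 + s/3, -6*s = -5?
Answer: -15251/81 ≈ -188.28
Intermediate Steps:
s = 5/6 (s = -1/6*(-5) = 5/6 ≈ 0.83333)
f = 16/9 (f = 3/2 + (5/6)/3 = 3*(1/2) + (5/6)*(1/3) = 3/2 + 5/18 = 16/9 ≈ 1.7778)
y(W) = (16/9 + W)**2
14*(-14) + y(1) = 14*(-14) + (16 + 9*1)**2/81 = -196 + (16 + 9)**2/81 = -196 + (1/81)*25**2 = -196 + (1/81)*625 = -196 + 625/81 = -15251/81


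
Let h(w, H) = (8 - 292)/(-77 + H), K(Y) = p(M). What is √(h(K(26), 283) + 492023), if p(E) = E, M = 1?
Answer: √5219857381/103 ≈ 701.44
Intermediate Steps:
K(Y) = 1
h(w, H) = -284/(-77 + H)
√(h(K(26), 283) + 492023) = √(-284/(-77 + 283) + 492023) = √(-284/206 + 492023) = √(-284*1/206 + 492023) = √(-142/103 + 492023) = √(50678227/103) = √5219857381/103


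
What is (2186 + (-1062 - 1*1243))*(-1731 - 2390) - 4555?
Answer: 485844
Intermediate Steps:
(2186 + (-1062 - 1*1243))*(-1731 - 2390) - 4555 = (2186 + (-1062 - 1243))*(-4121) - 4555 = (2186 - 2305)*(-4121) - 4555 = -119*(-4121) - 4555 = 490399 - 4555 = 485844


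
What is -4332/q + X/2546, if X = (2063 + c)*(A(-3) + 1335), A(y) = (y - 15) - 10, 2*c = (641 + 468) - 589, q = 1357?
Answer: 4109041205/3454922 ≈ 1189.3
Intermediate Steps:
c = 260 (c = ((641 + 468) - 589)/2 = (1109 - 589)/2 = (½)*520 = 260)
A(y) = -25 + y (A(y) = (-15 + y) - 10 = -25 + y)
X = 3036161 (X = (2063 + 260)*((-25 - 3) + 1335) = 2323*(-28 + 1335) = 2323*1307 = 3036161)
-4332/q + X/2546 = -4332/1357 + 3036161/2546 = 4109041205/3454922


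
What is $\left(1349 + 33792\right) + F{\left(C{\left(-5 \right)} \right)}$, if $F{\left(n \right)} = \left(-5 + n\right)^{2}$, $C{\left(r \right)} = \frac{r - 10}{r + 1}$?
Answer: $\frac{562281}{16} \approx 35143.0$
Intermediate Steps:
$C{\left(r \right)} = \frac{-10 + r}{1 + r}$
$\left(1349 + 33792\right) + F{\left(C{\left(-5 \right)} \right)} = \left(1349 + 33792\right) + \left(-5 + \frac{-10 - 5}{1 - 5}\right)^{2} = 35141 + \left(-5 + \frac{1}{-4} \left(-15\right)\right)^{2} = 35141 + \left(-5 - - \frac{15}{4}\right)^{2} = 35141 + \left(-5 + \frac{15}{4}\right)^{2} = 35141 + \left(- \frac{5}{4}\right)^{2} = 35141 + \frac{25}{16} = \frac{562281}{16}$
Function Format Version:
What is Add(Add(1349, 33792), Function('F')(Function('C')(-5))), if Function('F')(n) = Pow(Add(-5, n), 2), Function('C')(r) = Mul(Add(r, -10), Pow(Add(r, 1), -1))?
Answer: Rational(562281, 16) ≈ 35143.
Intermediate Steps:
Function('C')(r) = Mul(Pow(Add(1, r), -1), Add(-10, r)) (Function('C')(r) = Mul(Add(-10, r), Pow(Add(1, r), -1)) = Mul(Pow(Add(1, r), -1), Add(-10, r)))
Add(Add(1349, 33792), Function('F')(Function('C')(-5))) = Add(Add(1349, 33792), Pow(Add(-5, Mul(Pow(Add(1, -5), -1), Add(-10, -5))), 2)) = Add(35141, Pow(Add(-5, Mul(Pow(-4, -1), -15)), 2)) = Add(35141, Pow(Add(-5, Mul(Rational(-1, 4), -15)), 2)) = Add(35141, Pow(Add(-5, Rational(15, 4)), 2)) = Add(35141, Pow(Rational(-5, 4), 2)) = Add(35141, Rational(25, 16)) = Rational(562281, 16)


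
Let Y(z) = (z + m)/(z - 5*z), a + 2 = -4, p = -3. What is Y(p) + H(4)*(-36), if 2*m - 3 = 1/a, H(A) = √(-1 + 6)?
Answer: -19/144 - 36*√5 ≈ -80.630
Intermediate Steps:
a = -6 (a = -2 - 4 = -6)
H(A) = √5
m = 17/12 (m = 3/2 + (½)/(-6) = 3/2 + (½)*(-⅙) = 3/2 - 1/12 = 17/12 ≈ 1.4167)
Y(z) = -(17/12 + z)/(4*z) (Y(z) = (z + 17/12)/(z - 5*z) = (17/12 + z)/((-4*z)) = (17/12 + z)*(-1/(4*z)) = -(17/12 + z)/(4*z))
Y(p) + H(4)*(-36) = (1/48)*(-17 - 12*(-3))/(-3) + √5*(-36) = (1/48)*(-⅓)*(-17 + 36) - 36*√5 = (1/48)*(-⅓)*19 - 36*√5 = -19/144 - 36*√5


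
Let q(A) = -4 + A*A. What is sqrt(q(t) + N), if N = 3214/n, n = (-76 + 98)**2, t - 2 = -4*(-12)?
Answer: sqrt(1211278)/22 ≈ 50.026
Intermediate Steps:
t = 50 (t = 2 - 4*(-12) = 2 + 48 = 50)
n = 484 (n = 22**2 = 484)
q(A) = -4 + A**2
N = 1607/242 (N = 3214/484 = 3214*(1/484) = 1607/242 ≈ 6.6405)
sqrt(q(t) + N) = sqrt((-4 + 50**2) + 1607/242) = sqrt((-4 + 2500) + 1607/242) = sqrt(2496 + 1607/242) = sqrt(605639/242) = sqrt(1211278)/22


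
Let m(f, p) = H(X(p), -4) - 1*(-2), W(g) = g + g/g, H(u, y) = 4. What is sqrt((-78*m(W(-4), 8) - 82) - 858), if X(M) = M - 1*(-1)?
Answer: 8*I*sqrt(22) ≈ 37.523*I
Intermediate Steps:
X(M) = 1 + M (X(M) = M + 1 = 1 + M)
W(g) = 1 + g (W(g) = g + 1 = 1 + g)
m(f, p) = 6 (m(f, p) = 4 - 1*(-2) = 4 + 2 = 6)
sqrt((-78*m(W(-4), 8) - 82) - 858) = sqrt((-78*6 - 82) - 858) = sqrt((-468 - 82) - 858) = sqrt(-550 - 858) = sqrt(-1408) = 8*I*sqrt(22)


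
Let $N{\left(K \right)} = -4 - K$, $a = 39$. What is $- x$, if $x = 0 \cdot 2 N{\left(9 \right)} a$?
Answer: $0$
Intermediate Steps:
$x = 0$ ($x = 0 \cdot 2 \left(-4 - 9\right) 39 = 0 \left(-4 - 9\right) 39 = 0 \left(-13\right) 39 = 0 \cdot 39 = 0$)
$- x = \left(-1\right) 0 = 0$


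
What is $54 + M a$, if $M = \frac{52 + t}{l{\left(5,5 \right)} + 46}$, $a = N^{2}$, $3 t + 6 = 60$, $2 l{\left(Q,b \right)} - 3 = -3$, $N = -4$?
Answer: $\frac{1802}{23} \approx 78.348$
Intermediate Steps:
$l{\left(Q,b \right)} = 0$ ($l{\left(Q,b \right)} = \frac{3}{2} + \frac{1}{2} \left(-3\right) = \frac{3}{2} - \frac{3}{2} = 0$)
$t = 18$ ($t = -2 + \frac{1}{3} \cdot 60 = -2 + 20 = 18$)
$a = 16$ ($a = \left(-4\right)^{2} = 16$)
$M = \frac{35}{23}$ ($M = \frac{52 + 18}{0 + 46} = \frac{70}{46} = 70 \cdot \frac{1}{46} = \frac{35}{23} \approx 1.5217$)
$54 + M a = 54 + \frac{35}{23} \cdot 16 = 54 + \frac{560}{23} = \frac{1802}{23}$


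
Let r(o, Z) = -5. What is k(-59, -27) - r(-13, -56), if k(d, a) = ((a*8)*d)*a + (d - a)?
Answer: -344115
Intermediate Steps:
k(d, a) = d - a + 8*d*a**2 (k(d, a) = ((8*a)*d)*a + (d - a) = (8*a*d)*a + (d - a) = 8*d*a**2 + (d - a) = d - a + 8*d*a**2)
k(-59, -27) - r(-13, -56) = (-59 - 1*(-27) + 8*(-59)*(-27)**2) - 1*(-5) = (-59 + 27 + 8*(-59)*729) + 5 = (-59 + 27 - 344088) + 5 = -344120 + 5 = -344115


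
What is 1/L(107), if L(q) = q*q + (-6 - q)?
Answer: 1/11336 ≈ 8.8215e-5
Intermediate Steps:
L(q) = -6 + q² - q (L(q) = q² + (-6 - q) = -6 + q² - q)
1/L(107) = 1/(-6 + 107² - 1*107) = 1/(-6 + 11449 - 107) = 1/11336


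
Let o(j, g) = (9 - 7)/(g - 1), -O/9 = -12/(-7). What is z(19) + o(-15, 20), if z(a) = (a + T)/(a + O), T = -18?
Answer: 183/475 ≈ 0.38526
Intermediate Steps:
O = -108/7 (O = -(-108)/(-7) = -(-108)*(-1)/7 = -9*12/7 = -108/7 ≈ -15.429)
o(j, g) = 2/(-1 + g)
z(a) = (-18 + a)/(-108/7 + a) (z(a) = (a - 18)/(a - 108/7) = (-18 + a)/(-108/7 + a))
z(19) + o(-15, 20) = 7*(-18 + 19)/(-108 + 7*19) + 2/(-1 + 20) = 7*1/(-108 + 133) + 2/19 = 7*1/25 + 2*(1/19) = 7*(1/25)*1 + 2/19 = 7/25 + 2/19 = 183/475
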